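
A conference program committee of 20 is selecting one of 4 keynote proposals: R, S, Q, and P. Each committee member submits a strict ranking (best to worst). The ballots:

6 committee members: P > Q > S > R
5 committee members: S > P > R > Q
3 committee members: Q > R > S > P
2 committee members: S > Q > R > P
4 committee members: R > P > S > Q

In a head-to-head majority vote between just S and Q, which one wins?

Voters preferring S to Q: 11; preferring Q to S: 9.
S wins the head-to-head.

S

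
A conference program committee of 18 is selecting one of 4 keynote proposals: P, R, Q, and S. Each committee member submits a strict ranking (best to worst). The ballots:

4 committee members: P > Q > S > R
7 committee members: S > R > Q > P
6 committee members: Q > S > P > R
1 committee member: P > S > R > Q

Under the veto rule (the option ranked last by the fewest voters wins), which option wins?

S

Last-place votes: P 7, R 10, Q 1, S 0.
S is ranked last by the fewest voters, so S wins.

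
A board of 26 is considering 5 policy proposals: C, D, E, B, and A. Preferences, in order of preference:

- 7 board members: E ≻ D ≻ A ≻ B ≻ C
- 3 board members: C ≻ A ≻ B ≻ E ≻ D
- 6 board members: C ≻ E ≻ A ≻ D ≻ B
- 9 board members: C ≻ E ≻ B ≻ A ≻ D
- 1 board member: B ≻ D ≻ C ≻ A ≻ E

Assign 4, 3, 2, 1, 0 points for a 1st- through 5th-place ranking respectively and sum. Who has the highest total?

C: 7·0 + 3·4 + 6·4 + 9·4 + 1·2 = 74
D: 7·3 + 3·0 + 6·1 + 9·0 + 1·3 = 30
E: 7·4 + 3·1 + 6·3 + 9·3 + 1·0 = 76
B: 7·1 + 3·2 + 6·0 + 9·2 + 1·4 = 35
A: 7·2 + 3·3 + 6·2 + 9·1 + 1·1 = 45
E has the highest Borda score (76).

E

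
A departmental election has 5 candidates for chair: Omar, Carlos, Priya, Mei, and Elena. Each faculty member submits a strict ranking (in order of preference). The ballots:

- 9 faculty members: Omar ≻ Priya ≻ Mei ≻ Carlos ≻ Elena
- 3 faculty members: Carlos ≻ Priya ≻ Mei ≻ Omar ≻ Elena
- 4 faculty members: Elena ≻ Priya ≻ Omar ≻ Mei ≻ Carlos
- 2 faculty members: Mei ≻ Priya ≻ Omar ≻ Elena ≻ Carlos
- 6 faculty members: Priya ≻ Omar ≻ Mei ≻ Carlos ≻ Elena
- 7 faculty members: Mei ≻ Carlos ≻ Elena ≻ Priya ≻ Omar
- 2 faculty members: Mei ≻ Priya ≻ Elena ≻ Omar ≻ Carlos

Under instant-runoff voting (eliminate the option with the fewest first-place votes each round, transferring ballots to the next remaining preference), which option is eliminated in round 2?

Elena

Round 1: Omar 9, Carlos 3, Priya 6, Mei 11, Elena 4. Eliminate Carlos.
Round 2: Omar 9, Priya 9, Mei 11, Elena 4. Eliminate Elena.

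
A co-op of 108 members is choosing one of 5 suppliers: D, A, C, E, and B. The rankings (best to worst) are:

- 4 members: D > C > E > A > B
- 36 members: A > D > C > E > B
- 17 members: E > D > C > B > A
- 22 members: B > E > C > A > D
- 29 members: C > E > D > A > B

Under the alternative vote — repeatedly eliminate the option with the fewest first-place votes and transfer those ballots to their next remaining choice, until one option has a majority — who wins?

Round 1: D 4, A 36, C 29, E 17, B 22. Eliminate D.
Round 2: A 36, C 33, E 17, B 22. Eliminate E.
Round 3: A 36, C 50, B 22. Eliminate B.
Round 4: A 36, C 72. C has a majority.

C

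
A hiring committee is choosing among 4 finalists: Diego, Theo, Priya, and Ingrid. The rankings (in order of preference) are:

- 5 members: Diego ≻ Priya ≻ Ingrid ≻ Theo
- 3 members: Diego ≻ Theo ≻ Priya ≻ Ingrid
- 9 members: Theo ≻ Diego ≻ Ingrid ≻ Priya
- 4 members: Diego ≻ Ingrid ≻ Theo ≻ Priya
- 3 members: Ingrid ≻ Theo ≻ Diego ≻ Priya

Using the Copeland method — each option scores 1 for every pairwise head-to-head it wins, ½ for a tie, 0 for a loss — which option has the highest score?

Diego: beats Priya and Ingrid; ties Theo → score 2.5.
Theo: beats Priya; ties Diego and Ingrid → score 2.
Priya: loses to Diego, Theo, and Ingrid → score 0.
Ingrid: beats Priya; ties Theo; loses to Diego → score 1.5.
Diego has the best pairwise record.

Diego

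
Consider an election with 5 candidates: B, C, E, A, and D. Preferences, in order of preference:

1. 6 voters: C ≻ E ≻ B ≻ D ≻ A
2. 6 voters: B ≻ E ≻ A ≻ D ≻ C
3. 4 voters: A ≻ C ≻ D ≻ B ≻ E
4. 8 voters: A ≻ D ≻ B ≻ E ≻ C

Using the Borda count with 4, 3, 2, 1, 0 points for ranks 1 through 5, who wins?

B: 6·2 + 6·4 + 4·1 + 8·2 = 56
C: 6·4 + 6·0 + 4·3 + 8·0 = 36
E: 6·3 + 6·3 + 4·0 + 8·1 = 44
A: 6·0 + 6·2 + 4·4 + 8·4 = 60
D: 6·1 + 6·1 + 4·2 + 8·3 = 44
A has the highest Borda score (60).

A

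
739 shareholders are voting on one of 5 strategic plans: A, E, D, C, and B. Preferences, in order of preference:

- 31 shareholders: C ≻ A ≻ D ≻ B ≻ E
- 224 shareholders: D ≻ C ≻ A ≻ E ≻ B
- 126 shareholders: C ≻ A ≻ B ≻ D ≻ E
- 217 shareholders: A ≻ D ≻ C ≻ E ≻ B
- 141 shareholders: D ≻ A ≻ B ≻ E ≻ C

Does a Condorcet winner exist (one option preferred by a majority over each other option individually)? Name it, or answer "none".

Checking pairwise contests:
C beats A 381–358.
A beats E 739–0.
A beats D 374–365.
D beats C 582–157.
A beats B 739–0.
Every option loses at least one head-to-head, so there is no Condorcet winner.

none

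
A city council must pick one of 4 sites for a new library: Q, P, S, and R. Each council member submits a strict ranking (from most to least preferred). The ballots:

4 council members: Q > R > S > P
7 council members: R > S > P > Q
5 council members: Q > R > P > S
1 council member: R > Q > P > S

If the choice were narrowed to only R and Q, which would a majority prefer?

Q

Voters preferring R to Q: 8; preferring Q to R: 9.
Q wins the head-to-head.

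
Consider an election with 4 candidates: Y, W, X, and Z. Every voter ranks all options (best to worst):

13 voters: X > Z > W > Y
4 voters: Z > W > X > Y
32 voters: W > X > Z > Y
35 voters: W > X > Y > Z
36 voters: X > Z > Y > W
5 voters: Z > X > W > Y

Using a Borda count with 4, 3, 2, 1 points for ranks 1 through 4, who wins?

X

Y: 13·1 + 4·1 + 32·1 + 35·2 + 36·2 + 5·1 = 196
W: 13·2 + 4·3 + 32·4 + 35·4 + 36·1 + 5·2 = 352
X: 13·4 + 4·2 + 32·3 + 35·3 + 36·4 + 5·3 = 420
Z: 13·3 + 4·4 + 32·2 + 35·1 + 36·3 + 5·4 = 282
X has the highest Borda score (420).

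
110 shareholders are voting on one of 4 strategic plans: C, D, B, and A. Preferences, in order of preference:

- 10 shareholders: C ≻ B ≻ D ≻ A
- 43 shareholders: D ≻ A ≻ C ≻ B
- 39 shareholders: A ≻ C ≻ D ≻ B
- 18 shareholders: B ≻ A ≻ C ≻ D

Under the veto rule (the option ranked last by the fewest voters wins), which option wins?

Last-place votes: C 0, D 18, B 82, A 10.
C is ranked last by the fewest voters, so C wins.

C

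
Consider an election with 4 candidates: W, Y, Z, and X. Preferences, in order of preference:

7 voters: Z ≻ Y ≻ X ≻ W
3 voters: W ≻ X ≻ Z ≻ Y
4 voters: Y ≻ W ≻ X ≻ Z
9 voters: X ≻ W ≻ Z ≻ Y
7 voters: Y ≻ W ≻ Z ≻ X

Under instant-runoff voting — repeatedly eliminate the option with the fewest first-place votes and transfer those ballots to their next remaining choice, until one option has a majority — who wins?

Y

Round 1: W 3, Y 11, Z 7, X 9. Eliminate W.
Round 2: Y 11, Z 7, X 12. Eliminate Z.
Round 3: Y 18, X 12. Y has a majority.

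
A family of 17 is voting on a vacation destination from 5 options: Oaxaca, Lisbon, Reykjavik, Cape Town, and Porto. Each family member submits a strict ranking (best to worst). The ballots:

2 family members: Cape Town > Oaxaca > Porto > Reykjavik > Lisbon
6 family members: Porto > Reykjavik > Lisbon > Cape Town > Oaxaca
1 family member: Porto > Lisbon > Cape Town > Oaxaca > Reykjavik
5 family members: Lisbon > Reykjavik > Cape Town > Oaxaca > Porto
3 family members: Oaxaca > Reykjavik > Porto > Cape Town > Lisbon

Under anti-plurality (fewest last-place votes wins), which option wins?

Last-place votes: Oaxaca 6, Lisbon 5, Reykjavik 1, Cape Town 0, Porto 5.
Cape Town is ranked last by the fewest voters, so Cape Town wins.

Cape Town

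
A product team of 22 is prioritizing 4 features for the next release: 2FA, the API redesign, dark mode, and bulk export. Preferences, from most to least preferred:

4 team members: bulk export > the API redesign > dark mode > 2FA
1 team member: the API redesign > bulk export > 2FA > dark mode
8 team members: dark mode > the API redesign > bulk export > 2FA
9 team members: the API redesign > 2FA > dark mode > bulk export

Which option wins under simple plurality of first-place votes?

the API redesign

First-place votes: 2FA 0, the API redesign 10, dark mode 8, bulk export 4.
the API redesign has the most first-place votes.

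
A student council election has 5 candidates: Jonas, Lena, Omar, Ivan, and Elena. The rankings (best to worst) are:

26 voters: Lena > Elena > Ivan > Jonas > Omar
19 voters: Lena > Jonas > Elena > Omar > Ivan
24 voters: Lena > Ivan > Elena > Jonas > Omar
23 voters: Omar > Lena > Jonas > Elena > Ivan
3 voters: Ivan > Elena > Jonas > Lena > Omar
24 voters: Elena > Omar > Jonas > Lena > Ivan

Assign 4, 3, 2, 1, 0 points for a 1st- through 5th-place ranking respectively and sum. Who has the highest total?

Lena

Jonas: 26·1 + 19·3 + 24·1 + 23·2 + 3·2 + 24·2 = 207
Lena: 26·4 + 19·4 + 24·4 + 23·3 + 3·1 + 24·1 = 372
Omar: 26·0 + 19·1 + 24·0 + 23·4 + 3·0 + 24·3 = 183
Ivan: 26·2 + 19·0 + 24·3 + 23·0 + 3·4 + 24·0 = 136
Elena: 26·3 + 19·2 + 24·2 + 23·1 + 3·3 + 24·4 = 292
Lena has the highest Borda score (372).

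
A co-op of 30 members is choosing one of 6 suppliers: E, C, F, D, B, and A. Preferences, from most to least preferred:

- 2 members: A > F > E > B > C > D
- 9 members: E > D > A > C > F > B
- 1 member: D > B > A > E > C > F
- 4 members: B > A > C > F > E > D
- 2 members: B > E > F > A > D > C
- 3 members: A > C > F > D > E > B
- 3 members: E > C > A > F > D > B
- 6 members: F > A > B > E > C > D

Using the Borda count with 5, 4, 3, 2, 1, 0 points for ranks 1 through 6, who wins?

A

E: 2·3 + 9·5 + 1·2 + 4·1 + 2·4 + 3·1 + 3·5 + 6·2 = 95
C: 2·1 + 9·2 + 1·1 + 4·3 + 2·0 + 3·4 + 3·4 + 6·1 = 63
F: 2·4 + 9·1 + 1·0 + 4·2 + 2·3 + 3·3 + 3·2 + 6·5 = 76
D: 2·0 + 9·4 + 1·5 + 4·0 + 2·1 + 3·2 + 3·1 + 6·0 = 52
B: 2·2 + 9·0 + 1·4 + 4·5 + 2·5 + 3·0 + 3·0 + 6·3 = 56
A: 2·5 + 9·3 + 1·3 + 4·4 + 2·2 + 3·5 + 3·3 + 6·4 = 108
A has the highest Borda score (108).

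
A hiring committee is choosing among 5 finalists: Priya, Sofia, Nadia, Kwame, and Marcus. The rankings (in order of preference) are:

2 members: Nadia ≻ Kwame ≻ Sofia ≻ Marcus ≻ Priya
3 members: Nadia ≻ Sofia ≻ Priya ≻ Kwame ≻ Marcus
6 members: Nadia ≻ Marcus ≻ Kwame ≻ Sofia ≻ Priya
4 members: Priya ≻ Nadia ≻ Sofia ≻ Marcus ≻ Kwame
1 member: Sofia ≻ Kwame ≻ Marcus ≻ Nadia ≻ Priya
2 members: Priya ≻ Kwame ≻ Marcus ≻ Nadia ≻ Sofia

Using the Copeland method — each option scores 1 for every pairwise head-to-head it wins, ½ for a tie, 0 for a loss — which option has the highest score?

Priya: ties Kwame and Marcus; loses to Sofia and Nadia → score 1.
Sofia: beats Priya and Marcus; loses to Nadia and Kwame → score 2.
Nadia: beats Priya, Sofia, Kwame, and Marcus → score 4.
Kwame: beats Sofia; ties Priya; loses to Nadia and Marcus → score 1.5.
Marcus: beats Kwame; ties Priya; loses to Sofia and Nadia → score 1.5.
Nadia has the best pairwise record.

Nadia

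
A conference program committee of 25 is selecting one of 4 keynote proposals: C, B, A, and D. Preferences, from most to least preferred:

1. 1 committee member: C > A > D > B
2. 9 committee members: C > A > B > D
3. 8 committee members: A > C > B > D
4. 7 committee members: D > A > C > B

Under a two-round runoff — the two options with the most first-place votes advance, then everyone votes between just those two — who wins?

Round 1 first-place votes: C 10, B 0, A 8, D 7.
C and A advance.
Runoff: C is preferred to A by 10 voters; A by 15.
A wins the runoff.

A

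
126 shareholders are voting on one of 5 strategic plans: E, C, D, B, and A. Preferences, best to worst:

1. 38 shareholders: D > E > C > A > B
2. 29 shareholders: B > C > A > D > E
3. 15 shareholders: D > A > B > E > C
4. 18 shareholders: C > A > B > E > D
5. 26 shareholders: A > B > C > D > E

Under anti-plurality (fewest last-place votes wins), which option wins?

Last-place votes: E 55, C 15, D 18, B 38, A 0.
A is ranked last by the fewest voters, so A wins.

A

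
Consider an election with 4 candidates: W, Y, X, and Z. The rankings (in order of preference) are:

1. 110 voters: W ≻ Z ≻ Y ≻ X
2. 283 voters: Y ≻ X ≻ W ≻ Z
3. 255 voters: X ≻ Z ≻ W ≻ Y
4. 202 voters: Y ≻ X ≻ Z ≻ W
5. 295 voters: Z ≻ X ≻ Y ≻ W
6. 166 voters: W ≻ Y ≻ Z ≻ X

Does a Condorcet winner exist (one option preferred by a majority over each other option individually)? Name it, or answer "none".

none

Checking pairwise contests:
Y beats W 780–531.
Z beats Y 660–651.
Y beats X 761–550.
X beats Z 740–571.
Every option loses at least one head-to-head, so there is no Condorcet winner.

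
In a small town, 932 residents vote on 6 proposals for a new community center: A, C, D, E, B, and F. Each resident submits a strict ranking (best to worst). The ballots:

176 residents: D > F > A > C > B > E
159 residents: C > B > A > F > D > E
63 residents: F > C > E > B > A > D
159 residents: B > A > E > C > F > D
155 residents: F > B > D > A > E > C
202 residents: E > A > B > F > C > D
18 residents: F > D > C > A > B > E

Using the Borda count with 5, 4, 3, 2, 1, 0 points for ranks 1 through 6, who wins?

A: 176·3 + 159·3 + 63·1 + 159·4 + 155·2 + 202·4 + 18·2 = 2858
C: 176·2 + 159·5 + 63·4 + 159·2 + 155·0 + 202·1 + 18·3 = 1973
D: 176·5 + 159·1 + 63·0 + 159·0 + 155·3 + 202·0 + 18·4 = 1576
E: 176·0 + 159·0 + 63·3 + 159·3 + 155·1 + 202·5 + 18·0 = 1831
B: 176·1 + 159·4 + 63·2 + 159·5 + 155·4 + 202·3 + 18·1 = 2977
F: 176·4 + 159·2 + 63·5 + 159·1 + 155·5 + 202·2 + 18·5 = 2765
B has the highest Borda score (2977).

B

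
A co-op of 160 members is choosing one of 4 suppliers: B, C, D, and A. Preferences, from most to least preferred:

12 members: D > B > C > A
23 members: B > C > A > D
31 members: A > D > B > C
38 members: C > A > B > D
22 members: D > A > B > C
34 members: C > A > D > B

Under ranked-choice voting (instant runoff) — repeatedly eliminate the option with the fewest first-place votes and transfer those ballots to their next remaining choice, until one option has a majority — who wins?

Round 1: B 23, C 72, D 34, A 31. Eliminate B.
Round 2: C 95, D 34, A 31. C has a majority.

C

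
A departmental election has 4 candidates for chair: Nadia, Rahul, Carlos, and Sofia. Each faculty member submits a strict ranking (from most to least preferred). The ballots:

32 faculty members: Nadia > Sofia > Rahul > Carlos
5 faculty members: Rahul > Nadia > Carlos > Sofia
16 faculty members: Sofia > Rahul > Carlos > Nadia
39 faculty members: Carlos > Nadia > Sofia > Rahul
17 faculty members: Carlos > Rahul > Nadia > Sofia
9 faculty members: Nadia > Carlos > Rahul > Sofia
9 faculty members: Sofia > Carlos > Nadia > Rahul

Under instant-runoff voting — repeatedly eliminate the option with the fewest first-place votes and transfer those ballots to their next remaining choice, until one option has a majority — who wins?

Carlos

Round 1: Nadia 41, Rahul 5, Carlos 56, Sofia 25. Eliminate Rahul.
Round 2: Nadia 46, Carlos 56, Sofia 25. Eliminate Sofia.
Round 3: Nadia 46, Carlos 81. Carlos has a majority.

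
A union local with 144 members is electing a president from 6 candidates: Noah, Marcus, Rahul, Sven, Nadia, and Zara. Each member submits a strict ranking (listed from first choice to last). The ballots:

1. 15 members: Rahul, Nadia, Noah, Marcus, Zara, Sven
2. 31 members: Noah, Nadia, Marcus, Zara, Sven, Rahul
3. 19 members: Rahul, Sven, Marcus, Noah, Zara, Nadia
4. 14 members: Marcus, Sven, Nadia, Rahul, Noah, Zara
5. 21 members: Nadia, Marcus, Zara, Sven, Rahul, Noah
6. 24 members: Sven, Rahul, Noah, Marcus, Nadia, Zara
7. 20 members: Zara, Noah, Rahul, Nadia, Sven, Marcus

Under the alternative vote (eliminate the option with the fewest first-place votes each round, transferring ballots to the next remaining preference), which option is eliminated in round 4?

Round 1: Noah 31, Marcus 14, Rahul 34, Sven 24, Nadia 21, Zara 20. Eliminate Marcus.
Round 2: Noah 31, Rahul 34, Sven 38, Nadia 21, Zara 20. Eliminate Zara.
Round 3: Noah 51, Rahul 34, Sven 38, Nadia 21. Eliminate Nadia.
Round 4: Noah 51, Rahul 34, Sven 59. Eliminate Rahul.

Rahul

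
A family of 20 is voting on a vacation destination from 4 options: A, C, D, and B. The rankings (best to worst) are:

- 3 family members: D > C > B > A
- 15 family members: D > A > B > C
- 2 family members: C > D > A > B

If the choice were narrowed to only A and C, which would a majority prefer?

Voters preferring A to C: 15; preferring C to A: 5.
A wins the head-to-head.

A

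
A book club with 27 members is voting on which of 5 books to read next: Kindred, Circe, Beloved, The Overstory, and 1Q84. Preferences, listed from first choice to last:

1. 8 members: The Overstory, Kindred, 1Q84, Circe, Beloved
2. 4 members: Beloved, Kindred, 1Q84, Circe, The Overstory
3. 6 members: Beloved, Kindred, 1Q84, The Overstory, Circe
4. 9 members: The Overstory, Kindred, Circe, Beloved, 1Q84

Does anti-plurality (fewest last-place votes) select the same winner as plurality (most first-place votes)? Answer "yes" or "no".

Anti-plurality — last-place votes: Kindred 0, Circe 6, Beloved 8, The Overstory 4, 1Q84 9. Winner: Kindred.
Plurality — first-place votes: Kindred 0, Circe 0, Beloved 10, The Overstory 17, 1Q84 0. Winner: The Overstory.
The two methods disagree.

no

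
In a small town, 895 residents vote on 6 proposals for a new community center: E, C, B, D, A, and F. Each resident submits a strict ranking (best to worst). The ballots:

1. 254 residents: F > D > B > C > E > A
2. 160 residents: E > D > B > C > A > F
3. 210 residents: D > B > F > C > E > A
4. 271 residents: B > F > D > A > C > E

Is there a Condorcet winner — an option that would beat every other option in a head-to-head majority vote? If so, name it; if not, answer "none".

Checking pairwise contests:
C beats E 735–160.
B beats C 895–0.
D beats B 624–271.
F beats D 525–370.
E beats A 624–271.
B beats F 641–254.
Every option loses at least one head-to-head, so there is no Condorcet winner.

none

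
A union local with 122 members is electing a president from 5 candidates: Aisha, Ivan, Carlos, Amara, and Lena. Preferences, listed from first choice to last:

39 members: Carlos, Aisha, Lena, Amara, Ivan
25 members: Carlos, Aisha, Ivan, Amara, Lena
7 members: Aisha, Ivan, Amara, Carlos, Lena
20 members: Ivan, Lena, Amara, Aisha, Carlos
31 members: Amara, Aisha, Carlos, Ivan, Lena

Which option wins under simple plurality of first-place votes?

Carlos

First-place votes: Aisha 7, Ivan 20, Carlos 64, Amara 31, Lena 0.
Carlos has the most first-place votes.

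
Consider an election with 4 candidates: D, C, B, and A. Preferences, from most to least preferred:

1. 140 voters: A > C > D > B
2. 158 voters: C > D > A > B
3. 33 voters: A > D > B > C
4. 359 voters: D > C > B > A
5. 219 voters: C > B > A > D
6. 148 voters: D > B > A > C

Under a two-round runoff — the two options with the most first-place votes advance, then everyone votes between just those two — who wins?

D

Round 1 first-place votes: D 507, C 377, B 0, A 173.
D and C advance.
Runoff: D is preferred to C by 540 voters; C by 517.
D wins the runoff.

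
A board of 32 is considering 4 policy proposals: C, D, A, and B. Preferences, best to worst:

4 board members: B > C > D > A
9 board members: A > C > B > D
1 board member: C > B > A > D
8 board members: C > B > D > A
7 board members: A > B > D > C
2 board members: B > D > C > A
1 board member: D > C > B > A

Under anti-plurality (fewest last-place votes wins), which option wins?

Last-place votes: C 7, D 10, A 15, B 0.
B is ranked last by the fewest voters, so B wins.

B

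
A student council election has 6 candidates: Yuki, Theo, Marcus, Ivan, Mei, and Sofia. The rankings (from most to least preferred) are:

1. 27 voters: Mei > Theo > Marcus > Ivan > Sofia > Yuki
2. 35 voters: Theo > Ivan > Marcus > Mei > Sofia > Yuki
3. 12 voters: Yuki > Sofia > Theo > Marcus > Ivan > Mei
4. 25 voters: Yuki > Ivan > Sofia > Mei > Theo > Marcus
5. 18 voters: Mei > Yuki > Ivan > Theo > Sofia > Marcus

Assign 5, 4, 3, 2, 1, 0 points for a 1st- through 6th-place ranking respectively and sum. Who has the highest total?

Theo

Yuki: 27·0 + 35·0 + 12·5 + 25·5 + 18·4 = 257
Theo: 27·4 + 35·5 + 12·3 + 25·1 + 18·2 = 380
Marcus: 27·3 + 35·3 + 12·2 + 25·0 + 18·0 = 210
Ivan: 27·2 + 35·4 + 12·1 + 25·4 + 18·3 = 360
Mei: 27·5 + 35·2 + 12·0 + 25·2 + 18·5 = 345
Sofia: 27·1 + 35·1 + 12·4 + 25·3 + 18·1 = 203
Theo has the highest Borda score (380).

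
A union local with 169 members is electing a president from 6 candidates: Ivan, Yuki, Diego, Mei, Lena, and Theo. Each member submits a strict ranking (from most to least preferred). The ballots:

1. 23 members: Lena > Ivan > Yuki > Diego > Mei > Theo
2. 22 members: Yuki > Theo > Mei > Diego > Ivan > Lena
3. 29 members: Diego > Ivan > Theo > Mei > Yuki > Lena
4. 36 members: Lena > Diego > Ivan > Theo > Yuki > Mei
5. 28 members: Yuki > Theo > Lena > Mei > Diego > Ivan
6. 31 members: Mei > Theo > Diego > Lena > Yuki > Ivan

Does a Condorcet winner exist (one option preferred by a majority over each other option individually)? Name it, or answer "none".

Checking pairwise contests:
Diego beats Ivan 146–23.
Ivan beats Yuki 88–81.
Lena beats Diego 87–82.
Ivan beats Mei 88–81.
Theo beats Lena 110–59.
Ivan beats Theo 88–81.
Every option loses at least one head-to-head, so there is no Condorcet winner.

none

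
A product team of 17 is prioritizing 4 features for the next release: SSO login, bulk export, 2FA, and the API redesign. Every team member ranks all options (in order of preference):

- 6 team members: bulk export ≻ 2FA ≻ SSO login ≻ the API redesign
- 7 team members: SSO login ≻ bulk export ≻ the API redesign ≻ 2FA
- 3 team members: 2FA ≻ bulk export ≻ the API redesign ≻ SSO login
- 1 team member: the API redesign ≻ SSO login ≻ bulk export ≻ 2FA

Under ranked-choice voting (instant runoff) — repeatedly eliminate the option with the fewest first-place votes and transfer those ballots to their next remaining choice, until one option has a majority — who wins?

Round 1: SSO login 7, bulk export 6, 2FA 3, the API redesign 1. Eliminate the API redesign.
Round 2: SSO login 8, bulk export 6, 2FA 3. Eliminate 2FA.
Round 3: SSO login 8, bulk export 9. Bulk export has a majority.

bulk export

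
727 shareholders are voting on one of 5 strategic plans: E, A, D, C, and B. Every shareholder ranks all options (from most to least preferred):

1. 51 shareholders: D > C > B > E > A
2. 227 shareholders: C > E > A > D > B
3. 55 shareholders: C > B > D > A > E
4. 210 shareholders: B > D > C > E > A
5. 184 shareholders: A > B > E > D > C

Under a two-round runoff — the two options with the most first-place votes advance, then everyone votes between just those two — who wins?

Round 1 first-place votes: E 0, A 184, D 51, C 282, B 210.
C and B advance.
Runoff: C is preferred to B by 333 voters; B by 394.
B wins the runoff.

B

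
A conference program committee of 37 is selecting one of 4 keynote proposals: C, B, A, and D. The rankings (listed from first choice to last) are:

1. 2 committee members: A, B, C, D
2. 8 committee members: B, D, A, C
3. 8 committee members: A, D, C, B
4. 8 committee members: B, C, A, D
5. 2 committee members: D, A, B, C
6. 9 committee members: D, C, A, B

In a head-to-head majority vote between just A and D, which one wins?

Voters preferring A to D: 18; preferring D to A: 19.
D wins the head-to-head.

D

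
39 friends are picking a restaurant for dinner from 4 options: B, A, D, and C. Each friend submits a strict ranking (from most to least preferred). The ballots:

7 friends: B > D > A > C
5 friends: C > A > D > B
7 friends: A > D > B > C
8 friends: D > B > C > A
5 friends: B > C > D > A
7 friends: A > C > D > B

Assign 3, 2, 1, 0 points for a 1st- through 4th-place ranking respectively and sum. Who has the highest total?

D

B: 7·3 + 5·0 + 7·1 + 8·2 + 5·3 + 7·0 = 59
A: 7·1 + 5·2 + 7·3 + 8·0 + 5·0 + 7·3 = 59
D: 7·2 + 5·1 + 7·2 + 8·3 + 5·1 + 7·1 = 69
C: 7·0 + 5·3 + 7·0 + 8·1 + 5·2 + 7·2 = 47
D has the highest Borda score (69).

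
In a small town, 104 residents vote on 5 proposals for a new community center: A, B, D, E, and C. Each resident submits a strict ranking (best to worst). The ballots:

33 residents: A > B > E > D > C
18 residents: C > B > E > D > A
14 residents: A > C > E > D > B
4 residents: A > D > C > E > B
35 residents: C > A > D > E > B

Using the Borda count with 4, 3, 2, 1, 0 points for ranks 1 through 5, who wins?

A: 33·4 + 18·0 + 14·4 + 4·4 + 35·3 = 309
B: 33·3 + 18·3 + 14·0 + 4·0 + 35·0 = 153
D: 33·1 + 18·1 + 14·1 + 4·3 + 35·2 = 147
E: 33·2 + 18·2 + 14·2 + 4·1 + 35·1 = 169
C: 33·0 + 18·4 + 14·3 + 4·2 + 35·4 = 262
A has the highest Borda score (309).

A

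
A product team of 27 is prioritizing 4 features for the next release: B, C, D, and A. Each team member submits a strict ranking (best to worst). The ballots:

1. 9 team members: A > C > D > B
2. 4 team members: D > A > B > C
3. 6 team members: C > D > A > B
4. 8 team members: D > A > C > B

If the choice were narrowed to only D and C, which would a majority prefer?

C

Voters preferring D to C: 12; preferring C to D: 15.
C wins the head-to-head.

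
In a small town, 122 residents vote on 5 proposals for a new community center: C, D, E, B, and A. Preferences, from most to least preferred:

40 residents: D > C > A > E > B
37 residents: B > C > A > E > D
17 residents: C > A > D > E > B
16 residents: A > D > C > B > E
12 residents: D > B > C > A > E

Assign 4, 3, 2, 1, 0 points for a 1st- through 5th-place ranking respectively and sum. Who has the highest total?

C: 40·3 + 37·3 + 17·4 + 16·2 + 12·2 = 355
D: 40·4 + 37·0 + 17·2 + 16·3 + 12·4 = 290
E: 40·1 + 37·1 + 17·1 + 16·0 + 12·0 = 94
B: 40·0 + 37·4 + 17·0 + 16·1 + 12·3 = 200
A: 40·2 + 37·2 + 17·3 + 16·4 + 12·1 = 281
C has the highest Borda score (355).

C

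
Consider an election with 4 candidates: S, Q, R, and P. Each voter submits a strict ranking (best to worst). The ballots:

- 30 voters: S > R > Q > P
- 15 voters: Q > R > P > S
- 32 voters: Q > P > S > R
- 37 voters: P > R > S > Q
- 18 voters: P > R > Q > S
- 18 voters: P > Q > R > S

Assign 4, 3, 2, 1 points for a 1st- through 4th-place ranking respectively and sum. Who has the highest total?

P

S: 30·4 + 15·1 + 32·2 + 37·2 + 18·1 + 18·1 = 309
Q: 30·2 + 15·4 + 32·4 + 37·1 + 18·2 + 18·3 = 375
R: 30·3 + 15·3 + 32·1 + 37·3 + 18·3 + 18·2 = 368
P: 30·1 + 15·2 + 32·3 + 37·4 + 18·4 + 18·4 = 448
P has the highest Borda score (448).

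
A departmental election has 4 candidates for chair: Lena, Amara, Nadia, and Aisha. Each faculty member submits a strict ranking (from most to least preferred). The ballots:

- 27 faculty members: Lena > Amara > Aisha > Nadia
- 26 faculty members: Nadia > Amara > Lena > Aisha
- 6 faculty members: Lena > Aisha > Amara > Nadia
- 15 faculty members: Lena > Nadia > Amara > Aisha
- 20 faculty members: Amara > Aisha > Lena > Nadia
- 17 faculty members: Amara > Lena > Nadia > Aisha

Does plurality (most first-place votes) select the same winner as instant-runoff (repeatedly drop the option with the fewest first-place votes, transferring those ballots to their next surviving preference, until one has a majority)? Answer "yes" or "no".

Plurality — first-place votes: Lena 48, Amara 37, Nadia 26, Aisha 0. Winner: Lena.
Instant-runoff — R1 Lena 48, Amara 37, Nadia 26, Aisha 0 (Aisha out); R2 Lena 48, Amara 37, Nadia 26 (Nadia out); R3 Lena 48, Amara 63 (Amara winner). Winner: Amara.
The two methods disagree.

no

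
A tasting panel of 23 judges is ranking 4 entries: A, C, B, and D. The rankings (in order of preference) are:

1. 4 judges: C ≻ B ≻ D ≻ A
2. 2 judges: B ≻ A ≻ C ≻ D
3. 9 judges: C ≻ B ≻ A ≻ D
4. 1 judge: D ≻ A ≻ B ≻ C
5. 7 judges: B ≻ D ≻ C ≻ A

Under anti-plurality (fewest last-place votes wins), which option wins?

Last-place votes: A 11, C 1, B 0, D 11.
B is ranked last by the fewest voters, so B wins.

B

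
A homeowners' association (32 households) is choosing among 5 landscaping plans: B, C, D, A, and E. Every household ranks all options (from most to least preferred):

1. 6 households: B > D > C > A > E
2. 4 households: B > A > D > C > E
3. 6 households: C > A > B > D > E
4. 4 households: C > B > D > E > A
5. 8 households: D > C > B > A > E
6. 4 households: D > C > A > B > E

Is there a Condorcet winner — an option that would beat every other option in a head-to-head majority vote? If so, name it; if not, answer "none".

Checking pairwise contests:
C beats B 22–10.
D beats C 22–10.
B beats D 20–12.
B beats A 22–10.
B beats E 32–0.
Every option loses at least one head-to-head, so there is no Condorcet winner.

none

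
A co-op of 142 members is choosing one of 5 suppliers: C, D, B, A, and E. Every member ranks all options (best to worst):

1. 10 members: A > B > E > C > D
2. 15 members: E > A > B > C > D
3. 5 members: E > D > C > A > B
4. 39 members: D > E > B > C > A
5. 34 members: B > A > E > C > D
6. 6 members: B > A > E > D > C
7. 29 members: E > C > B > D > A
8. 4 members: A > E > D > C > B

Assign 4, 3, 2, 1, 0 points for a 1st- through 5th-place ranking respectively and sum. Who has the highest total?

E

C: 10·1 + 15·1 + 5·2 + 39·1 + 34·1 + 6·0 + 29·3 + 4·1 = 199
D: 10·0 + 15·0 + 5·3 + 39·4 + 34·0 + 6·1 + 29·1 + 4·2 = 214
B: 10·3 + 15·2 + 5·0 + 39·2 + 34·4 + 6·4 + 29·2 + 4·0 = 356
A: 10·4 + 15·3 + 5·1 + 39·0 + 34·3 + 6·3 + 29·0 + 4·4 = 226
E: 10·2 + 15·4 + 5·4 + 39·3 + 34·2 + 6·2 + 29·4 + 4·3 = 425
E has the highest Borda score (425).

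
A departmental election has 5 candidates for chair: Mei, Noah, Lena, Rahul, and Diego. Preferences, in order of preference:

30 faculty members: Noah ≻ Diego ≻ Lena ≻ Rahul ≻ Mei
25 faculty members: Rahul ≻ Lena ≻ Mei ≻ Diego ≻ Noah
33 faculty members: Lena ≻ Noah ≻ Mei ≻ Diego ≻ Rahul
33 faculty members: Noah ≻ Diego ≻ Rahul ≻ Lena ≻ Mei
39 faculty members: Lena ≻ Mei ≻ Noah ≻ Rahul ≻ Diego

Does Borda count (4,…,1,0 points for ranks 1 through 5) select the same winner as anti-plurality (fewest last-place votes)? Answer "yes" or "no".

Borda — scores: Mei 233, Noah 429, Lena 456, Rahul 235, Diego 247. Winner: Lena.
Anti-plurality — last-place votes: Mei 63, Noah 25, Lena 0, Rahul 33, Diego 39. Winner: Lena.
The two methods agree.

yes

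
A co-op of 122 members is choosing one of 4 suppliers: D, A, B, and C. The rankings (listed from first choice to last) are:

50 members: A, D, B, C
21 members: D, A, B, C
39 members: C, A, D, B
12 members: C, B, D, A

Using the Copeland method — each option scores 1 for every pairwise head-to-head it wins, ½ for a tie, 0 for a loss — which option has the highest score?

A

D: beats B and C; loses to A → score 2.
A: beats D, B, and C → score 3.
B: beats C; loses to D and A → score 1.
C: loses to D, A, and B → score 0.
A has the best pairwise record.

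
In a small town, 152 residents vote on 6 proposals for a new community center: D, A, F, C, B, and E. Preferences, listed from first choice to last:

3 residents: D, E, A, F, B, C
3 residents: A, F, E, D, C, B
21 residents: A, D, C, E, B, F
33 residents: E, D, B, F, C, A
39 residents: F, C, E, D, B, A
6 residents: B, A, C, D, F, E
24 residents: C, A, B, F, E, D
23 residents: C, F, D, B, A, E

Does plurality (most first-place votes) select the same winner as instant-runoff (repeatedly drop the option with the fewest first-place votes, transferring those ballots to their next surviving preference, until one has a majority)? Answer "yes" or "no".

no

Plurality — first-place votes: D 3, A 24, F 39, C 47, B 6, E 33. Winner: C.
Instant-runoff — R1 D 3, A 24, F 39, C 47, B 6, E 33 (D out); R2 A 24, F 39, C 47, B 6, E 36 (B out); R3 A 30, F 39, C 47, E 36 (A out); R4 F 42, C 74, E 36 (E out); R5 F 78, C 74 (F winner). Winner: F.
The two methods disagree.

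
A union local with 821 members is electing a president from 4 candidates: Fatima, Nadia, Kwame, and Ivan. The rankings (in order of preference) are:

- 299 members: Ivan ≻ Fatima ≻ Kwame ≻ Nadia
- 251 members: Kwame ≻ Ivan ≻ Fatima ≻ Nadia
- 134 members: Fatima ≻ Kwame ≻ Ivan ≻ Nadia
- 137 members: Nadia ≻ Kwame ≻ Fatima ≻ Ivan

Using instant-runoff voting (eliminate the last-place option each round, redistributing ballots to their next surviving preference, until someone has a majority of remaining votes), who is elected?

Kwame

Round 1: Fatima 134, Nadia 137, Kwame 251, Ivan 299. Eliminate Fatima.
Round 2: Nadia 137, Kwame 385, Ivan 299. Eliminate Nadia.
Round 3: Kwame 522, Ivan 299. Kwame has a majority.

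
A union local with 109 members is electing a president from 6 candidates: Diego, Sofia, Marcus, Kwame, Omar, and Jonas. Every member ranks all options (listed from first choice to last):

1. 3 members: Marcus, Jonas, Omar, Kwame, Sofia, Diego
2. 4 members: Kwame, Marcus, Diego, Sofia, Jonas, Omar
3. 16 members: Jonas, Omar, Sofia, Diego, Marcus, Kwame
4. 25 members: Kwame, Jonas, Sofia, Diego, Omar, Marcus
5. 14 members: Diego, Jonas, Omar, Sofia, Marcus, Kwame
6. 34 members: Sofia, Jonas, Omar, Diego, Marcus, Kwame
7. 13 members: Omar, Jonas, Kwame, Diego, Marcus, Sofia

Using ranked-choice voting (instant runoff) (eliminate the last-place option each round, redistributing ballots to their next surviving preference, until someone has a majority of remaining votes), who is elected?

Jonas

Round 1: Diego 14, Sofia 34, Marcus 3, Kwame 29, Omar 13, Jonas 16. Eliminate Marcus.
Round 2: Diego 14, Sofia 34, Kwame 29, Omar 13, Jonas 19. Eliminate Omar.
Round 3: Diego 14, Sofia 34, Kwame 29, Jonas 32. Eliminate Diego.
Round 4: Sofia 34, Kwame 29, Jonas 46. Eliminate Kwame.
Round 5: Sofia 38, Jonas 71. Jonas has a majority.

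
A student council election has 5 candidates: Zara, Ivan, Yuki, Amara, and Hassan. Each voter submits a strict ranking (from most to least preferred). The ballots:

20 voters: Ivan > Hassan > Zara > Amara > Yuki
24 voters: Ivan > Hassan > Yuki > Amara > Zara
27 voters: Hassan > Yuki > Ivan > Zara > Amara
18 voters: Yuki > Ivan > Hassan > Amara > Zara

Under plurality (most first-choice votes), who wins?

First-place votes: Zara 0, Ivan 44, Yuki 18, Amara 0, Hassan 27.
Ivan has the most first-place votes.

Ivan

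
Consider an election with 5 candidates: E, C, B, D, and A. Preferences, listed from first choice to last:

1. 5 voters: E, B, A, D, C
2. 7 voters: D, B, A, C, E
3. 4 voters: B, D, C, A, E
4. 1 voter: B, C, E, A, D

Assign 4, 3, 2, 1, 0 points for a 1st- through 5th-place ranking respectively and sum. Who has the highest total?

B

E: 5·4 + 7·0 + 4·0 + 1·2 = 22
C: 5·0 + 7·1 + 4·2 + 1·3 = 18
B: 5·3 + 7·3 + 4·4 + 1·4 = 56
D: 5·1 + 7·4 + 4·3 + 1·0 = 45
A: 5·2 + 7·2 + 4·1 + 1·1 = 29
B has the highest Borda score (56).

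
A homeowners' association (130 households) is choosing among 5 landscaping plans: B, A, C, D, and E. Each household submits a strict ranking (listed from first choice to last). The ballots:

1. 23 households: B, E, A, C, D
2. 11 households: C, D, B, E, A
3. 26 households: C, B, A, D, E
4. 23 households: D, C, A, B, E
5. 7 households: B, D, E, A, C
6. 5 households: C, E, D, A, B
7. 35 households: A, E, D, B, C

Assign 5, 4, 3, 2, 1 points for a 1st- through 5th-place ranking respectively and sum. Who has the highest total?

A

B: 23·5 + 11·3 + 26·4 + 23·2 + 7·5 + 5·1 + 35·2 = 408
A: 23·3 + 11·1 + 26·3 + 23·3 + 7·2 + 5·2 + 35·5 = 426
C: 23·2 + 11·5 + 26·5 + 23·4 + 7·1 + 5·5 + 35·1 = 390
D: 23·1 + 11·4 + 26·2 + 23·5 + 7·4 + 5·3 + 35·3 = 382
E: 23·4 + 11·2 + 26·1 + 23·1 + 7·3 + 5·4 + 35·4 = 344
A has the highest Borda score (426).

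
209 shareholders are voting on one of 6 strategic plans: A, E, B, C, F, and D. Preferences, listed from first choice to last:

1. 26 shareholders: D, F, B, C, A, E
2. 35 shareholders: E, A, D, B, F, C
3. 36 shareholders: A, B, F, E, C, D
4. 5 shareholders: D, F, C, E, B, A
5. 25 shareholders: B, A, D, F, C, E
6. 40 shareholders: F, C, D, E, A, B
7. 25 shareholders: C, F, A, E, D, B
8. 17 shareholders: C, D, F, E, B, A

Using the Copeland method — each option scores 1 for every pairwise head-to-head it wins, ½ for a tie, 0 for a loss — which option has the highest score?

F

A: beats E, B, and D; loses to C and F → score 3.
E: beats B; loses to A, C, F, and D → score 1.
B: beats C; loses to A, E, F, and D → score 1.
C: beats A, E, and D; loses to B and F → score 3.
F: beats A, E, B, and C; loses to D → score 4.
D: beats E, B, and F; loses to A and C → score 3.
F has the best pairwise record.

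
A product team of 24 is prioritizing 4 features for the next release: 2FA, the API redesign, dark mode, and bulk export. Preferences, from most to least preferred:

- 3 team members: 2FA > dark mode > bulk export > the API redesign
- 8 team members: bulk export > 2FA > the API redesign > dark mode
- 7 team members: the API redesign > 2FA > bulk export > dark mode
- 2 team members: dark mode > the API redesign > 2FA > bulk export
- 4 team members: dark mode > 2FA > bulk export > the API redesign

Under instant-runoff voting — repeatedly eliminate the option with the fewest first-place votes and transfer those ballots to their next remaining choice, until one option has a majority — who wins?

Round 1: 2FA 3, the API redesign 7, dark mode 6, bulk export 8. Eliminate 2FA.
Round 2: the API redesign 7, dark mode 9, bulk export 8. Eliminate the API redesign.
Round 3: dark mode 9, bulk export 15. Bulk export has a majority.

bulk export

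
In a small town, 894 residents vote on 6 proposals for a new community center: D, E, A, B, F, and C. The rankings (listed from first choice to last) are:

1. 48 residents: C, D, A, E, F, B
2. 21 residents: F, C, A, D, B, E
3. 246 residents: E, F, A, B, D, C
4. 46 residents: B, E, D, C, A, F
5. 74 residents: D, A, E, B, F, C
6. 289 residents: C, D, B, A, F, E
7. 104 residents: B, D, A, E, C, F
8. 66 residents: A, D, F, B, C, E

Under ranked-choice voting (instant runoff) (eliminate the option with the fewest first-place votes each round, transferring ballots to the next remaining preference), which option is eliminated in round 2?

A

Round 1: D 74, E 246, A 66, B 150, F 21, C 337. Eliminate F.
Round 2: D 74, E 246, A 66, B 150, C 358. Eliminate A.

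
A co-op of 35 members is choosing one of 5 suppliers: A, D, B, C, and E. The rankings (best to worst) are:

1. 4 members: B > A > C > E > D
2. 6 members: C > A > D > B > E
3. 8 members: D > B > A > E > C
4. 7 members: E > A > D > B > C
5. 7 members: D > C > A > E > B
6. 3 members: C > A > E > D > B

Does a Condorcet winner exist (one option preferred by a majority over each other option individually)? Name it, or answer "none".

A

A vs D: 20–15 for A.
A vs B: 23–12 for A.
A vs C: 19–16 for A.
A vs E: 28–7 for A.
A beats every other option head-to-head.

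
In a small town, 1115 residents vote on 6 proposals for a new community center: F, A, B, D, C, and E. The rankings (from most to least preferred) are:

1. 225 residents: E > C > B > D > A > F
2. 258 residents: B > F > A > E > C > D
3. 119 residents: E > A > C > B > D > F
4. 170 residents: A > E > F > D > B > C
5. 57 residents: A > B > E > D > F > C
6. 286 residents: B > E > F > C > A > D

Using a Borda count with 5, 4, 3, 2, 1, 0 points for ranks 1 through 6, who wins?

E

F: 225·0 + 258·4 + 119·0 + 170·3 + 57·1 + 286·3 = 2457
A: 225·1 + 258·3 + 119·4 + 170·5 + 57·5 + 286·1 = 2896
B: 225·3 + 258·5 + 119·2 + 170·1 + 57·4 + 286·5 = 4031
D: 225·2 + 258·0 + 119·1 + 170·2 + 57·2 + 286·0 = 1023
C: 225·4 + 258·1 + 119·3 + 170·0 + 57·0 + 286·2 = 2087
E: 225·5 + 258·2 + 119·5 + 170·4 + 57·3 + 286·4 = 4231
E has the highest Borda score (4231).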